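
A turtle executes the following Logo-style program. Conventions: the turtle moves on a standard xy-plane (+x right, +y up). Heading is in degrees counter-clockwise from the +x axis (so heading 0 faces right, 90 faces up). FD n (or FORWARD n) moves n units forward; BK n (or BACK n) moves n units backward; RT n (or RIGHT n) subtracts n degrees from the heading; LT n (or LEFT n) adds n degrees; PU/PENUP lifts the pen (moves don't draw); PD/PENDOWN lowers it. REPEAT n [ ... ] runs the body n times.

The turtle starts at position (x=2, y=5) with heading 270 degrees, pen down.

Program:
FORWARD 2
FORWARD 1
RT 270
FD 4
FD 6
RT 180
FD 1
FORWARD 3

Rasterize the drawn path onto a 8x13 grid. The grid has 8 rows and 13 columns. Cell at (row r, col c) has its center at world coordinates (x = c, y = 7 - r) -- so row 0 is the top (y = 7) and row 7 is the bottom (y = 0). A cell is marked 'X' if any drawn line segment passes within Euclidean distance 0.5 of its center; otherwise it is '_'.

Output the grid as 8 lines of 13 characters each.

Answer: _____________
_____________
__X__________
__X__________
__X__________
__XXXXXXXXXXX
_____________
_____________

Derivation:
Segment 0: (2,5) -> (2,3)
Segment 1: (2,3) -> (2,2)
Segment 2: (2,2) -> (6,2)
Segment 3: (6,2) -> (12,2)
Segment 4: (12,2) -> (11,2)
Segment 5: (11,2) -> (8,2)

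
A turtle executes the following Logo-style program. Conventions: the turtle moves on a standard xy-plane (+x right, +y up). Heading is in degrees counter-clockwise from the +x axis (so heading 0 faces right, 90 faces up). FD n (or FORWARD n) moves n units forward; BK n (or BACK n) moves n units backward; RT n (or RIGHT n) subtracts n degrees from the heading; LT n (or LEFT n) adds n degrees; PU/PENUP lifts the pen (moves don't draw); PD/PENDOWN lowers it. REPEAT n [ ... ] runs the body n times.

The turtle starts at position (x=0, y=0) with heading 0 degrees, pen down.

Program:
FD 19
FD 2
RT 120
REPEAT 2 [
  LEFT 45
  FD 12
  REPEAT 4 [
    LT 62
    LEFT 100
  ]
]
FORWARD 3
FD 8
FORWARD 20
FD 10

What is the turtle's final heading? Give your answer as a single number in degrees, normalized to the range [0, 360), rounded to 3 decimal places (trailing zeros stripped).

Answer: 186

Derivation:
Executing turtle program step by step:
Start: pos=(0,0), heading=0, pen down
FD 19: (0,0) -> (19,0) [heading=0, draw]
FD 2: (19,0) -> (21,0) [heading=0, draw]
RT 120: heading 0 -> 240
REPEAT 2 [
  -- iteration 1/2 --
  LT 45: heading 240 -> 285
  FD 12: (21,0) -> (24.106,-11.591) [heading=285, draw]
  REPEAT 4 [
    -- iteration 1/4 --
    LT 62: heading 285 -> 347
    LT 100: heading 347 -> 87
    -- iteration 2/4 --
    LT 62: heading 87 -> 149
    LT 100: heading 149 -> 249
    -- iteration 3/4 --
    LT 62: heading 249 -> 311
    LT 100: heading 311 -> 51
    -- iteration 4/4 --
    LT 62: heading 51 -> 113
    LT 100: heading 113 -> 213
  ]
  -- iteration 2/2 --
  LT 45: heading 213 -> 258
  FD 12: (24.106,-11.591) -> (21.611,-23.329) [heading=258, draw]
  REPEAT 4 [
    -- iteration 1/4 --
    LT 62: heading 258 -> 320
    LT 100: heading 320 -> 60
    -- iteration 2/4 --
    LT 62: heading 60 -> 122
    LT 100: heading 122 -> 222
    -- iteration 3/4 --
    LT 62: heading 222 -> 284
    LT 100: heading 284 -> 24
    -- iteration 4/4 --
    LT 62: heading 24 -> 86
    LT 100: heading 86 -> 186
  ]
]
FD 3: (21.611,-23.329) -> (18.627,-23.642) [heading=186, draw]
FD 8: (18.627,-23.642) -> (10.671,-24.479) [heading=186, draw]
FD 20: (10.671,-24.479) -> (-9.219,-26.569) [heading=186, draw]
FD 10: (-9.219,-26.569) -> (-19.165,-27.615) [heading=186, draw]
Final: pos=(-19.165,-27.615), heading=186, 8 segment(s) drawn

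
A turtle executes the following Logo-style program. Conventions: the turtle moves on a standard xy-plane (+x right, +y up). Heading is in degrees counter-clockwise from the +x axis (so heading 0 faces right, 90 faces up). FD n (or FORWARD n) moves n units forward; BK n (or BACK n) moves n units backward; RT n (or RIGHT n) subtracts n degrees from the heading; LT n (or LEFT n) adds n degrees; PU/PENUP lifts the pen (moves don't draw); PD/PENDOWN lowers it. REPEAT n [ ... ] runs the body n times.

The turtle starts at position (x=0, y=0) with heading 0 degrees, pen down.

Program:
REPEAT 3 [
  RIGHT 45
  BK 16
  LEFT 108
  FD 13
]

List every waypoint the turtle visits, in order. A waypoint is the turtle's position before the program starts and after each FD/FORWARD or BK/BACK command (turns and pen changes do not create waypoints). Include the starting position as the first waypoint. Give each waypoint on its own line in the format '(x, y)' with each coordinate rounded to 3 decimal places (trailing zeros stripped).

Executing turtle program step by step:
Start: pos=(0,0), heading=0, pen down
REPEAT 3 [
  -- iteration 1/3 --
  RT 45: heading 0 -> 315
  BK 16: (0,0) -> (-11.314,11.314) [heading=315, draw]
  LT 108: heading 315 -> 63
  FD 13: (-11.314,11.314) -> (-5.412,22.897) [heading=63, draw]
  -- iteration 2/3 --
  RT 45: heading 63 -> 18
  BK 16: (-5.412,22.897) -> (-20.629,17.953) [heading=18, draw]
  LT 108: heading 18 -> 126
  FD 13: (-20.629,17.953) -> (-28.27,28.47) [heading=126, draw]
  -- iteration 3/3 --
  RT 45: heading 126 -> 81
  BK 16: (-28.27,28.47) -> (-30.773,12.667) [heading=81, draw]
  LT 108: heading 81 -> 189
  FD 13: (-30.773,12.667) -> (-43.613,10.633) [heading=189, draw]
]
Final: pos=(-43.613,10.633), heading=189, 6 segment(s) drawn
Waypoints (7 total):
(0, 0)
(-11.314, 11.314)
(-5.412, 22.897)
(-20.629, 17.953)
(-28.27, 28.47)
(-30.773, 12.667)
(-43.613, 10.633)

Answer: (0, 0)
(-11.314, 11.314)
(-5.412, 22.897)
(-20.629, 17.953)
(-28.27, 28.47)
(-30.773, 12.667)
(-43.613, 10.633)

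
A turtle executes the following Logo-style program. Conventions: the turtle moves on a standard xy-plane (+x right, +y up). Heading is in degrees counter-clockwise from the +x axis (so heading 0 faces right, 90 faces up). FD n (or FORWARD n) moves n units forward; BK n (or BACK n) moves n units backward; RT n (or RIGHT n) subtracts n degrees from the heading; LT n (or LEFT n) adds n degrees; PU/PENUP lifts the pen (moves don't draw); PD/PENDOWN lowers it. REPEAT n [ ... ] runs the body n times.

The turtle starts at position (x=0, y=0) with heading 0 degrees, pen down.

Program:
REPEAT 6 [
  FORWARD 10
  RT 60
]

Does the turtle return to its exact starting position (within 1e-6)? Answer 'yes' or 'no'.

Executing turtle program step by step:
Start: pos=(0,0), heading=0, pen down
REPEAT 6 [
  -- iteration 1/6 --
  FD 10: (0,0) -> (10,0) [heading=0, draw]
  RT 60: heading 0 -> 300
  -- iteration 2/6 --
  FD 10: (10,0) -> (15,-8.66) [heading=300, draw]
  RT 60: heading 300 -> 240
  -- iteration 3/6 --
  FD 10: (15,-8.66) -> (10,-17.321) [heading=240, draw]
  RT 60: heading 240 -> 180
  -- iteration 4/6 --
  FD 10: (10,-17.321) -> (0,-17.321) [heading=180, draw]
  RT 60: heading 180 -> 120
  -- iteration 5/6 --
  FD 10: (0,-17.321) -> (-5,-8.66) [heading=120, draw]
  RT 60: heading 120 -> 60
  -- iteration 6/6 --
  FD 10: (-5,-8.66) -> (0,0) [heading=60, draw]
  RT 60: heading 60 -> 0
]
Final: pos=(0,0), heading=0, 6 segment(s) drawn

Start position: (0, 0)
Final position: (0, 0)
Distance = 0; < 1e-6 -> CLOSED

Answer: yes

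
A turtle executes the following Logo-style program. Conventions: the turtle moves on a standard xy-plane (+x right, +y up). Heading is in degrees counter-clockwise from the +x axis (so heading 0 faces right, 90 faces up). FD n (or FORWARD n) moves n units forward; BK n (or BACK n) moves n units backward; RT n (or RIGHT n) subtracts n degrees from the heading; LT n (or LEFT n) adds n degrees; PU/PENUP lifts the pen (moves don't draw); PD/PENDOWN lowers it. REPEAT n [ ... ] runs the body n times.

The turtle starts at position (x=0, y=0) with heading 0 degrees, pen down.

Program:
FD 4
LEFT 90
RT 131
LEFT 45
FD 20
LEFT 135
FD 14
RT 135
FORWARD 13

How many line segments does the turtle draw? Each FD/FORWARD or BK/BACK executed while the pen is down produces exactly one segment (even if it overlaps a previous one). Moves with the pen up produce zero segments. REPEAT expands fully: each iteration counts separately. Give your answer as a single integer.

Answer: 4

Derivation:
Executing turtle program step by step:
Start: pos=(0,0), heading=0, pen down
FD 4: (0,0) -> (4,0) [heading=0, draw]
LT 90: heading 0 -> 90
RT 131: heading 90 -> 319
LT 45: heading 319 -> 4
FD 20: (4,0) -> (23.951,1.395) [heading=4, draw]
LT 135: heading 4 -> 139
FD 14: (23.951,1.395) -> (13.385,10.58) [heading=139, draw]
RT 135: heading 139 -> 4
FD 13: (13.385,10.58) -> (26.354,11.487) [heading=4, draw]
Final: pos=(26.354,11.487), heading=4, 4 segment(s) drawn
Segments drawn: 4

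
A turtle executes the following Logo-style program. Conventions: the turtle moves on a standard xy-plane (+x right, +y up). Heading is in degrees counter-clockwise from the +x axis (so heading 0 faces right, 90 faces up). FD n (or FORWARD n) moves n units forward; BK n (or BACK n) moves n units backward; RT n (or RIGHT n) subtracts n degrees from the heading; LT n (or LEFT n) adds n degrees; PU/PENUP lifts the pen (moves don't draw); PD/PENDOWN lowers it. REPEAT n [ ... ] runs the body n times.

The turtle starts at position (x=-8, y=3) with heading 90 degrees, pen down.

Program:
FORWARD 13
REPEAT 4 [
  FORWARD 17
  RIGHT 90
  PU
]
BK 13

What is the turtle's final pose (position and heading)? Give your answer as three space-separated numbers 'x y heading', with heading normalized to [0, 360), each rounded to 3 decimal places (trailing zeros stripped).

Executing turtle program step by step:
Start: pos=(-8,3), heading=90, pen down
FD 13: (-8,3) -> (-8,16) [heading=90, draw]
REPEAT 4 [
  -- iteration 1/4 --
  FD 17: (-8,16) -> (-8,33) [heading=90, draw]
  RT 90: heading 90 -> 0
  PU: pen up
  -- iteration 2/4 --
  FD 17: (-8,33) -> (9,33) [heading=0, move]
  RT 90: heading 0 -> 270
  PU: pen up
  -- iteration 3/4 --
  FD 17: (9,33) -> (9,16) [heading=270, move]
  RT 90: heading 270 -> 180
  PU: pen up
  -- iteration 4/4 --
  FD 17: (9,16) -> (-8,16) [heading=180, move]
  RT 90: heading 180 -> 90
  PU: pen up
]
BK 13: (-8,16) -> (-8,3) [heading=90, move]
Final: pos=(-8,3), heading=90, 2 segment(s) drawn

Answer: -8 3 90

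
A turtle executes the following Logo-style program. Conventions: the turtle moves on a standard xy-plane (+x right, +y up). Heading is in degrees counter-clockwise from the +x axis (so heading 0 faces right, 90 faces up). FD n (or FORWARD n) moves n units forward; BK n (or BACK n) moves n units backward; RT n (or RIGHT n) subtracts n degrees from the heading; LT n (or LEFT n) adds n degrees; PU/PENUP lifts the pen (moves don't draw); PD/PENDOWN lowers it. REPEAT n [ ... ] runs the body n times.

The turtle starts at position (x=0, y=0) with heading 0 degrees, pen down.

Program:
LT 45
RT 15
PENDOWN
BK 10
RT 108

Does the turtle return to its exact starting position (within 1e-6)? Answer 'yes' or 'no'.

Answer: no

Derivation:
Executing turtle program step by step:
Start: pos=(0,0), heading=0, pen down
LT 45: heading 0 -> 45
RT 15: heading 45 -> 30
PD: pen down
BK 10: (0,0) -> (-8.66,-5) [heading=30, draw]
RT 108: heading 30 -> 282
Final: pos=(-8.66,-5), heading=282, 1 segment(s) drawn

Start position: (0, 0)
Final position: (-8.66, -5)
Distance = 10; >= 1e-6 -> NOT closed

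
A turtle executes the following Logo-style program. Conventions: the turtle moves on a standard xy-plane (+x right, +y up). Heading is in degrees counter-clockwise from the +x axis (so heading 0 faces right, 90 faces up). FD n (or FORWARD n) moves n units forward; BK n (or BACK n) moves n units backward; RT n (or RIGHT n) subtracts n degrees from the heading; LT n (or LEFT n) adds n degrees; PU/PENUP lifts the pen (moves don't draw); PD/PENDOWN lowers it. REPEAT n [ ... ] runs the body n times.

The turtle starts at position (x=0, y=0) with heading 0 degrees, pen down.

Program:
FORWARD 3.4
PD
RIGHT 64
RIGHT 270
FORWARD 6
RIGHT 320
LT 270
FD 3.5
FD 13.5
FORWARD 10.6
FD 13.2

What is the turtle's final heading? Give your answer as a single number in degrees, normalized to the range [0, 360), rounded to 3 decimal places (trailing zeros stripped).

Executing turtle program step by step:
Start: pos=(0,0), heading=0, pen down
FD 3.4: (0,0) -> (3.4,0) [heading=0, draw]
PD: pen down
RT 64: heading 0 -> 296
RT 270: heading 296 -> 26
FD 6: (3.4,0) -> (8.793,2.63) [heading=26, draw]
RT 320: heading 26 -> 66
LT 270: heading 66 -> 336
FD 3.5: (8.793,2.63) -> (11.99,1.207) [heading=336, draw]
FD 13.5: (11.99,1.207) -> (24.323,-4.284) [heading=336, draw]
FD 10.6: (24.323,-4.284) -> (34.007,-8.596) [heading=336, draw]
FD 13.2: (34.007,-8.596) -> (46.065,-13.965) [heading=336, draw]
Final: pos=(46.065,-13.965), heading=336, 6 segment(s) drawn

Answer: 336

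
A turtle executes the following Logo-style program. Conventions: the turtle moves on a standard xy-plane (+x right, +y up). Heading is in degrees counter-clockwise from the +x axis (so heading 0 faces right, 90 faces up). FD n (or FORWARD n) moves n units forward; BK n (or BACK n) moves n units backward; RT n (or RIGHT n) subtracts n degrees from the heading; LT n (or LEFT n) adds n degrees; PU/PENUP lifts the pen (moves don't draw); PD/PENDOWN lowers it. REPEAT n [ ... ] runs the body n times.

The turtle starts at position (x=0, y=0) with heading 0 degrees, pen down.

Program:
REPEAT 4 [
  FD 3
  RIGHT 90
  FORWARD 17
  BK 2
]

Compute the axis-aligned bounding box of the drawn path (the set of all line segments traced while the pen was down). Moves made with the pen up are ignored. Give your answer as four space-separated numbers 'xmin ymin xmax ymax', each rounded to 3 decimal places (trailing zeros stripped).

Answer: -15 -18 3 0

Derivation:
Executing turtle program step by step:
Start: pos=(0,0), heading=0, pen down
REPEAT 4 [
  -- iteration 1/4 --
  FD 3: (0,0) -> (3,0) [heading=0, draw]
  RT 90: heading 0 -> 270
  FD 17: (3,0) -> (3,-17) [heading=270, draw]
  BK 2: (3,-17) -> (3,-15) [heading=270, draw]
  -- iteration 2/4 --
  FD 3: (3,-15) -> (3,-18) [heading=270, draw]
  RT 90: heading 270 -> 180
  FD 17: (3,-18) -> (-14,-18) [heading=180, draw]
  BK 2: (-14,-18) -> (-12,-18) [heading=180, draw]
  -- iteration 3/4 --
  FD 3: (-12,-18) -> (-15,-18) [heading=180, draw]
  RT 90: heading 180 -> 90
  FD 17: (-15,-18) -> (-15,-1) [heading=90, draw]
  BK 2: (-15,-1) -> (-15,-3) [heading=90, draw]
  -- iteration 4/4 --
  FD 3: (-15,-3) -> (-15,0) [heading=90, draw]
  RT 90: heading 90 -> 0
  FD 17: (-15,0) -> (2,0) [heading=0, draw]
  BK 2: (2,0) -> (0,0) [heading=0, draw]
]
Final: pos=(0,0), heading=0, 12 segment(s) drawn

Segment endpoints: x in {-15, -15, -14, -12, 0, 0, 2, 3, 3}, y in {-18, -18, -17, -15, -3, -1, 0, 0, 0, 0}
xmin=-15, ymin=-18, xmax=3, ymax=0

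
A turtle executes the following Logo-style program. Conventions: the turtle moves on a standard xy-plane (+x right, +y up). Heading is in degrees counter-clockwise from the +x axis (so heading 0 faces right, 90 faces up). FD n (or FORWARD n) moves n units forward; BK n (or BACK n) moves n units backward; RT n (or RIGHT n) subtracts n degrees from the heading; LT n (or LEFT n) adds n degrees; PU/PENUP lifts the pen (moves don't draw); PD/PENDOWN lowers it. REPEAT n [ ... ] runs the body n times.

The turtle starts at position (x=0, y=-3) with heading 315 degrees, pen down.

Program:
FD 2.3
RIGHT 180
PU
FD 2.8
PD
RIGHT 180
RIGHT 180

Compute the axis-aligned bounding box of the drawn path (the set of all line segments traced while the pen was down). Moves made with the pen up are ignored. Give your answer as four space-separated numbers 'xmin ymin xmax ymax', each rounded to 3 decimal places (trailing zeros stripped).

Executing turtle program step by step:
Start: pos=(0,-3), heading=315, pen down
FD 2.3: (0,-3) -> (1.626,-4.626) [heading=315, draw]
RT 180: heading 315 -> 135
PU: pen up
FD 2.8: (1.626,-4.626) -> (-0.354,-2.646) [heading=135, move]
PD: pen down
RT 180: heading 135 -> 315
RT 180: heading 315 -> 135
Final: pos=(-0.354,-2.646), heading=135, 1 segment(s) drawn

Segment endpoints: x in {0, 1.626}, y in {-4.626, -3}
xmin=0, ymin=-4.626, xmax=1.626, ymax=-3

Answer: 0 -4.626 1.626 -3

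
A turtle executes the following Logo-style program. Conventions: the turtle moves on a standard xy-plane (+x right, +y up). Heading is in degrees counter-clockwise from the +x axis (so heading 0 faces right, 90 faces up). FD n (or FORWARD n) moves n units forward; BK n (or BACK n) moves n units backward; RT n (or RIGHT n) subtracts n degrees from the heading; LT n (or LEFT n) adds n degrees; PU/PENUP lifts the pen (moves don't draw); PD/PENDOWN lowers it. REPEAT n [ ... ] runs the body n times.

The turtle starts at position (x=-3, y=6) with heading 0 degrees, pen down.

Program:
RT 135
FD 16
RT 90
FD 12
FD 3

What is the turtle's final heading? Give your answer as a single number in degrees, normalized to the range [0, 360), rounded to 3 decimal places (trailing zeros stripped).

Executing turtle program step by step:
Start: pos=(-3,6), heading=0, pen down
RT 135: heading 0 -> 225
FD 16: (-3,6) -> (-14.314,-5.314) [heading=225, draw]
RT 90: heading 225 -> 135
FD 12: (-14.314,-5.314) -> (-22.799,3.172) [heading=135, draw]
FD 3: (-22.799,3.172) -> (-24.92,5.293) [heading=135, draw]
Final: pos=(-24.92,5.293), heading=135, 3 segment(s) drawn

Answer: 135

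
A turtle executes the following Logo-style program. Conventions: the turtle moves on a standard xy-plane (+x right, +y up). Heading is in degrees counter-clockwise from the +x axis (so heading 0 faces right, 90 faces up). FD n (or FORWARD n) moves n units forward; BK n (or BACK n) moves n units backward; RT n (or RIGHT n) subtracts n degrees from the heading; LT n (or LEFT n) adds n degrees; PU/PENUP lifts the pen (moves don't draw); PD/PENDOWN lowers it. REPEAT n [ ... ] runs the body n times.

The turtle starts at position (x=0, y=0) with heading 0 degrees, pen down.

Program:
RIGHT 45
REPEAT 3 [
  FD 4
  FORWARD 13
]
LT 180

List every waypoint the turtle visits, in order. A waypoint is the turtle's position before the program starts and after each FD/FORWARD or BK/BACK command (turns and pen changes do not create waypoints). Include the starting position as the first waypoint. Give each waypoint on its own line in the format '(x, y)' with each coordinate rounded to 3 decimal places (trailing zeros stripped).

Answer: (0, 0)
(2.828, -2.828)
(12.021, -12.021)
(14.849, -14.849)
(24.042, -24.042)
(26.87, -26.87)
(36.062, -36.062)

Derivation:
Executing turtle program step by step:
Start: pos=(0,0), heading=0, pen down
RT 45: heading 0 -> 315
REPEAT 3 [
  -- iteration 1/3 --
  FD 4: (0,0) -> (2.828,-2.828) [heading=315, draw]
  FD 13: (2.828,-2.828) -> (12.021,-12.021) [heading=315, draw]
  -- iteration 2/3 --
  FD 4: (12.021,-12.021) -> (14.849,-14.849) [heading=315, draw]
  FD 13: (14.849,-14.849) -> (24.042,-24.042) [heading=315, draw]
  -- iteration 3/3 --
  FD 4: (24.042,-24.042) -> (26.87,-26.87) [heading=315, draw]
  FD 13: (26.87,-26.87) -> (36.062,-36.062) [heading=315, draw]
]
LT 180: heading 315 -> 135
Final: pos=(36.062,-36.062), heading=135, 6 segment(s) drawn
Waypoints (7 total):
(0, 0)
(2.828, -2.828)
(12.021, -12.021)
(14.849, -14.849)
(24.042, -24.042)
(26.87, -26.87)
(36.062, -36.062)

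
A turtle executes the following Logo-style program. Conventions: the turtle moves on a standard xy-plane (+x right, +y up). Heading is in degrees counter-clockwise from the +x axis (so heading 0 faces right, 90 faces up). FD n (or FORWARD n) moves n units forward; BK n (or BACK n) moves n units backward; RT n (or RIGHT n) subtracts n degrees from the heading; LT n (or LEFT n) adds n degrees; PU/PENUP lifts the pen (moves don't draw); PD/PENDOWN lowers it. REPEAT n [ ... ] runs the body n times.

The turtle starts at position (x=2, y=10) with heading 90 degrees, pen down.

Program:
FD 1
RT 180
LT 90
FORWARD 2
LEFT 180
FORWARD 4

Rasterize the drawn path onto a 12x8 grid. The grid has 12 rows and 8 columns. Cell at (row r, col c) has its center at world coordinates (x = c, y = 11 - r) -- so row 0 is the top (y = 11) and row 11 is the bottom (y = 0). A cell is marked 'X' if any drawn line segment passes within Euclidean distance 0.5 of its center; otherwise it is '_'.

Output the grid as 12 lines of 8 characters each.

Segment 0: (2,10) -> (2,11)
Segment 1: (2,11) -> (4,11)
Segment 2: (4,11) -> (0,11)

Answer: XXXXX___
__X_____
________
________
________
________
________
________
________
________
________
________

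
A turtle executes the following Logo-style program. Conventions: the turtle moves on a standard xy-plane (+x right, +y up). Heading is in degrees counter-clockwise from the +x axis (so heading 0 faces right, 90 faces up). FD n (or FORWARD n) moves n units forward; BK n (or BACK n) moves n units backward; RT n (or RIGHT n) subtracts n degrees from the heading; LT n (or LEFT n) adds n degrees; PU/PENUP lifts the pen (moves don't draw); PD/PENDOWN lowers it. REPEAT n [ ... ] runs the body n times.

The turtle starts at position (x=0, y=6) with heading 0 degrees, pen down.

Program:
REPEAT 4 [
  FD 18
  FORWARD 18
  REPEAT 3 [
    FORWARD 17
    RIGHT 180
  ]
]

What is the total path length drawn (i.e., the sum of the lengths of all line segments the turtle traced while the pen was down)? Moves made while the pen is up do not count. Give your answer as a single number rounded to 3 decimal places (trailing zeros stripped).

Executing turtle program step by step:
Start: pos=(0,6), heading=0, pen down
REPEAT 4 [
  -- iteration 1/4 --
  FD 18: (0,6) -> (18,6) [heading=0, draw]
  FD 18: (18,6) -> (36,6) [heading=0, draw]
  REPEAT 3 [
    -- iteration 1/3 --
    FD 17: (36,6) -> (53,6) [heading=0, draw]
    RT 180: heading 0 -> 180
    -- iteration 2/3 --
    FD 17: (53,6) -> (36,6) [heading=180, draw]
    RT 180: heading 180 -> 0
    -- iteration 3/3 --
    FD 17: (36,6) -> (53,6) [heading=0, draw]
    RT 180: heading 0 -> 180
  ]
  -- iteration 2/4 --
  FD 18: (53,6) -> (35,6) [heading=180, draw]
  FD 18: (35,6) -> (17,6) [heading=180, draw]
  REPEAT 3 [
    -- iteration 1/3 --
    FD 17: (17,6) -> (0,6) [heading=180, draw]
    RT 180: heading 180 -> 0
    -- iteration 2/3 --
    FD 17: (0,6) -> (17,6) [heading=0, draw]
    RT 180: heading 0 -> 180
    -- iteration 3/3 --
    FD 17: (17,6) -> (0,6) [heading=180, draw]
    RT 180: heading 180 -> 0
  ]
  -- iteration 3/4 --
  FD 18: (0,6) -> (18,6) [heading=0, draw]
  FD 18: (18,6) -> (36,6) [heading=0, draw]
  REPEAT 3 [
    -- iteration 1/3 --
    FD 17: (36,6) -> (53,6) [heading=0, draw]
    RT 180: heading 0 -> 180
    -- iteration 2/3 --
    FD 17: (53,6) -> (36,6) [heading=180, draw]
    RT 180: heading 180 -> 0
    -- iteration 3/3 --
    FD 17: (36,6) -> (53,6) [heading=0, draw]
    RT 180: heading 0 -> 180
  ]
  -- iteration 4/4 --
  FD 18: (53,6) -> (35,6) [heading=180, draw]
  FD 18: (35,6) -> (17,6) [heading=180, draw]
  REPEAT 3 [
    -- iteration 1/3 --
    FD 17: (17,6) -> (0,6) [heading=180, draw]
    RT 180: heading 180 -> 0
    -- iteration 2/3 --
    FD 17: (0,6) -> (17,6) [heading=0, draw]
    RT 180: heading 0 -> 180
    -- iteration 3/3 --
    FD 17: (17,6) -> (0,6) [heading=180, draw]
    RT 180: heading 180 -> 0
  ]
]
Final: pos=(0,6), heading=0, 20 segment(s) drawn

Segment lengths:
  seg 1: (0,6) -> (18,6), length = 18
  seg 2: (18,6) -> (36,6), length = 18
  seg 3: (36,6) -> (53,6), length = 17
  seg 4: (53,6) -> (36,6), length = 17
  seg 5: (36,6) -> (53,6), length = 17
  seg 6: (53,6) -> (35,6), length = 18
  seg 7: (35,6) -> (17,6), length = 18
  seg 8: (17,6) -> (0,6), length = 17
  seg 9: (0,6) -> (17,6), length = 17
  seg 10: (17,6) -> (0,6), length = 17
  seg 11: (0,6) -> (18,6), length = 18
  seg 12: (18,6) -> (36,6), length = 18
  seg 13: (36,6) -> (53,6), length = 17
  seg 14: (53,6) -> (36,6), length = 17
  seg 15: (36,6) -> (53,6), length = 17
  seg 16: (53,6) -> (35,6), length = 18
  seg 17: (35,6) -> (17,6), length = 18
  seg 18: (17,6) -> (0,6), length = 17
  seg 19: (0,6) -> (17,6), length = 17
  seg 20: (17,6) -> (0,6), length = 17
Total = 348

Answer: 348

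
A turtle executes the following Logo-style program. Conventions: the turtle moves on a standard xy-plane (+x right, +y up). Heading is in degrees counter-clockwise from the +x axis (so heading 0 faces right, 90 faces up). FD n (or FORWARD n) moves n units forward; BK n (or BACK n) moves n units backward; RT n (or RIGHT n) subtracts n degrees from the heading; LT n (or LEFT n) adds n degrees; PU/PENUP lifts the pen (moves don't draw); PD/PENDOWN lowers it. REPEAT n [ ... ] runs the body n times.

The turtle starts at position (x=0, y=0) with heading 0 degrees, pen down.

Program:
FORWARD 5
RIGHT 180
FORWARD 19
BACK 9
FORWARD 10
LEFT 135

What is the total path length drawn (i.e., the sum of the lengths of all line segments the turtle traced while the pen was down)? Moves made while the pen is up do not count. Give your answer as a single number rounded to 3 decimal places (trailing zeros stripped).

Answer: 43

Derivation:
Executing turtle program step by step:
Start: pos=(0,0), heading=0, pen down
FD 5: (0,0) -> (5,0) [heading=0, draw]
RT 180: heading 0 -> 180
FD 19: (5,0) -> (-14,0) [heading=180, draw]
BK 9: (-14,0) -> (-5,0) [heading=180, draw]
FD 10: (-5,0) -> (-15,0) [heading=180, draw]
LT 135: heading 180 -> 315
Final: pos=(-15,0), heading=315, 4 segment(s) drawn

Segment lengths:
  seg 1: (0,0) -> (5,0), length = 5
  seg 2: (5,0) -> (-14,0), length = 19
  seg 3: (-14,0) -> (-5,0), length = 9
  seg 4: (-5,0) -> (-15,0), length = 10
Total = 43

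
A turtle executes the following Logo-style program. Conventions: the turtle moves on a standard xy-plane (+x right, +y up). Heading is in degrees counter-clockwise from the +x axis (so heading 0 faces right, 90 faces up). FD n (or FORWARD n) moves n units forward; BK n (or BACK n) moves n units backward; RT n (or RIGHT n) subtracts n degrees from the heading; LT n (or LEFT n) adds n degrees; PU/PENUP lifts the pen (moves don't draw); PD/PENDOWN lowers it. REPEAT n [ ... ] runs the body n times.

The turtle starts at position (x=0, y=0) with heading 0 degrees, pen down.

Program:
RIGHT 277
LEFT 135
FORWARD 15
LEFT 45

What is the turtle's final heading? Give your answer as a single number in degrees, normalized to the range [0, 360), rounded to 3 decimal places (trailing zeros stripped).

Executing turtle program step by step:
Start: pos=(0,0), heading=0, pen down
RT 277: heading 0 -> 83
LT 135: heading 83 -> 218
FD 15: (0,0) -> (-11.82,-9.235) [heading=218, draw]
LT 45: heading 218 -> 263
Final: pos=(-11.82,-9.235), heading=263, 1 segment(s) drawn

Answer: 263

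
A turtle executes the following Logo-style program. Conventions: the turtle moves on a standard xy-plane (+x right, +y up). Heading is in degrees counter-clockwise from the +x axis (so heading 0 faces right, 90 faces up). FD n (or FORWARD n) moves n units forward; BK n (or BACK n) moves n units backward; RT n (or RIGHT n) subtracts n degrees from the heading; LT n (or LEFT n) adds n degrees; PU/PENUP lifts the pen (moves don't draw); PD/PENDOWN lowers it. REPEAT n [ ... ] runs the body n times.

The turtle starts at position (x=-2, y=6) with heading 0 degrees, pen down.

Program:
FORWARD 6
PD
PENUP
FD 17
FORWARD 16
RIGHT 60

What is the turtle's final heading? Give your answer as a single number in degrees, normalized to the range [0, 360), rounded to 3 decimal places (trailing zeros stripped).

Executing turtle program step by step:
Start: pos=(-2,6), heading=0, pen down
FD 6: (-2,6) -> (4,6) [heading=0, draw]
PD: pen down
PU: pen up
FD 17: (4,6) -> (21,6) [heading=0, move]
FD 16: (21,6) -> (37,6) [heading=0, move]
RT 60: heading 0 -> 300
Final: pos=(37,6), heading=300, 1 segment(s) drawn

Answer: 300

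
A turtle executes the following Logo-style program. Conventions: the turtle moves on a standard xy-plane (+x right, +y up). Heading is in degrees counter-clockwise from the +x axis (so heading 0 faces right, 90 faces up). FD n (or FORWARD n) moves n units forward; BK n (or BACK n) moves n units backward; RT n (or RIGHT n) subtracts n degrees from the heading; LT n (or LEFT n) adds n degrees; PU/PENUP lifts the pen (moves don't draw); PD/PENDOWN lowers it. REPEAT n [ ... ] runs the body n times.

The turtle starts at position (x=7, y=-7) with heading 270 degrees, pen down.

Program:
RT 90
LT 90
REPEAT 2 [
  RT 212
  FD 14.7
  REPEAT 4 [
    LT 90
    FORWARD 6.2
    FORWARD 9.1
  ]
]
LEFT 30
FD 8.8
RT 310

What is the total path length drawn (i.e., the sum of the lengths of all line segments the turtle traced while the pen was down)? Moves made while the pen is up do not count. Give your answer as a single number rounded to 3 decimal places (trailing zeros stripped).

Executing turtle program step by step:
Start: pos=(7,-7), heading=270, pen down
RT 90: heading 270 -> 180
LT 90: heading 180 -> 270
REPEAT 2 [
  -- iteration 1/2 --
  RT 212: heading 270 -> 58
  FD 14.7: (7,-7) -> (14.79,5.466) [heading=58, draw]
  REPEAT 4 [
    -- iteration 1/4 --
    LT 90: heading 58 -> 148
    FD 6.2: (14.79,5.466) -> (9.532,8.752) [heading=148, draw]
    FD 9.1: (9.532,8.752) -> (1.815,13.574) [heading=148, draw]
    -- iteration 2/4 --
    LT 90: heading 148 -> 238
    FD 6.2: (1.815,13.574) -> (-1.471,8.316) [heading=238, draw]
    FD 9.1: (-1.471,8.316) -> (-6.293,0.599) [heading=238, draw]
    -- iteration 3/4 --
    LT 90: heading 238 -> 328
    FD 6.2: (-6.293,0.599) -> (-1.035,-2.687) [heading=328, draw]
    FD 9.1: (-1.035,-2.687) -> (6.682,-7.509) [heading=328, draw]
    -- iteration 4/4 --
    LT 90: heading 328 -> 58
    FD 6.2: (6.682,-7.509) -> (9.968,-2.251) [heading=58, draw]
    FD 9.1: (9.968,-2.251) -> (14.79,5.466) [heading=58, draw]
  ]
  -- iteration 2/2 --
  RT 212: heading 58 -> 206
  FD 14.7: (14.79,5.466) -> (1.578,-0.978) [heading=206, draw]
  REPEAT 4 [
    -- iteration 1/4 --
    LT 90: heading 206 -> 296
    FD 6.2: (1.578,-0.978) -> (4.295,-6.55) [heading=296, draw]
    FD 9.1: (4.295,-6.55) -> (8.285,-14.729) [heading=296, draw]
    -- iteration 2/4 --
    LT 90: heading 296 -> 26
    FD 6.2: (8.285,-14.729) -> (13.857,-12.011) [heading=26, draw]
    FD 9.1: (13.857,-12.011) -> (22.036,-8.022) [heading=26, draw]
    -- iteration 3/4 --
    LT 90: heading 26 -> 116
    FD 6.2: (22.036,-8.022) -> (19.318,-2.45) [heading=116, draw]
    FD 9.1: (19.318,-2.45) -> (15.329,5.729) [heading=116, draw]
    -- iteration 4/4 --
    LT 90: heading 116 -> 206
    FD 6.2: (15.329,5.729) -> (9.757,3.011) [heading=206, draw]
    FD 9.1: (9.757,3.011) -> (1.578,-0.978) [heading=206, draw]
  ]
]
LT 30: heading 206 -> 236
FD 8.8: (1.578,-0.978) -> (-3.343,-8.273) [heading=236, draw]
RT 310: heading 236 -> 286
Final: pos=(-3.343,-8.273), heading=286, 19 segment(s) drawn

Segment lengths:
  seg 1: (7,-7) -> (14.79,5.466), length = 14.7
  seg 2: (14.79,5.466) -> (9.532,8.752), length = 6.2
  seg 3: (9.532,8.752) -> (1.815,13.574), length = 9.1
  seg 4: (1.815,13.574) -> (-1.471,8.316), length = 6.2
  seg 5: (-1.471,8.316) -> (-6.293,0.599), length = 9.1
  seg 6: (-6.293,0.599) -> (-1.035,-2.687), length = 6.2
  seg 7: (-1.035,-2.687) -> (6.682,-7.509), length = 9.1
  seg 8: (6.682,-7.509) -> (9.968,-2.251), length = 6.2
  seg 9: (9.968,-2.251) -> (14.79,5.466), length = 9.1
  seg 10: (14.79,5.466) -> (1.578,-0.978), length = 14.7
  seg 11: (1.578,-0.978) -> (4.295,-6.55), length = 6.2
  seg 12: (4.295,-6.55) -> (8.285,-14.729), length = 9.1
  seg 13: (8.285,-14.729) -> (13.857,-12.011), length = 6.2
  seg 14: (13.857,-12.011) -> (22.036,-8.022), length = 9.1
  seg 15: (22.036,-8.022) -> (19.318,-2.45), length = 6.2
  seg 16: (19.318,-2.45) -> (15.329,5.729), length = 9.1
  seg 17: (15.329,5.729) -> (9.757,3.011), length = 6.2
  seg 18: (9.757,3.011) -> (1.578,-0.978), length = 9.1
  seg 19: (1.578,-0.978) -> (-3.343,-8.273), length = 8.8
Total = 160.6

Answer: 160.6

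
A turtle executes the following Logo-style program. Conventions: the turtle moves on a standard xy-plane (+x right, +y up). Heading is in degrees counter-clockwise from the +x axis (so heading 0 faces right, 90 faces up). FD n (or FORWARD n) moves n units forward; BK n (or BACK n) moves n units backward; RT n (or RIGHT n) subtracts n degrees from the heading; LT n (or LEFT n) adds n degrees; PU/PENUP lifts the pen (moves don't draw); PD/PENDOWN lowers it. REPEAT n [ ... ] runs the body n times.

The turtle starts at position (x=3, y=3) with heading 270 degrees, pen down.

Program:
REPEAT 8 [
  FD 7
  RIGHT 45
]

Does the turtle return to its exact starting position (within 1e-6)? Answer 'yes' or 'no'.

Executing turtle program step by step:
Start: pos=(3,3), heading=270, pen down
REPEAT 8 [
  -- iteration 1/8 --
  FD 7: (3,3) -> (3,-4) [heading=270, draw]
  RT 45: heading 270 -> 225
  -- iteration 2/8 --
  FD 7: (3,-4) -> (-1.95,-8.95) [heading=225, draw]
  RT 45: heading 225 -> 180
  -- iteration 3/8 --
  FD 7: (-1.95,-8.95) -> (-8.95,-8.95) [heading=180, draw]
  RT 45: heading 180 -> 135
  -- iteration 4/8 --
  FD 7: (-8.95,-8.95) -> (-13.899,-4) [heading=135, draw]
  RT 45: heading 135 -> 90
  -- iteration 5/8 --
  FD 7: (-13.899,-4) -> (-13.899,3) [heading=90, draw]
  RT 45: heading 90 -> 45
  -- iteration 6/8 --
  FD 7: (-13.899,3) -> (-8.95,7.95) [heading=45, draw]
  RT 45: heading 45 -> 0
  -- iteration 7/8 --
  FD 7: (-8.95,7.95) -> (-1.95,7.95) [heading=0, draw]
  RT 45: heading 0 -> 315
  -- iteration 8/8 --
  FD 7: (-1.95,7.95) -> (3,3) [heading=315, draw]
  RT 45: heading 315 -> 270
]
Final: pos=(3,3), heading=270, 8 segment(s) drawn

Start position: (3, 3)
Final position: (3, 3)
Distance = 0; < 1e-6 -> CLOSED

Answer: yes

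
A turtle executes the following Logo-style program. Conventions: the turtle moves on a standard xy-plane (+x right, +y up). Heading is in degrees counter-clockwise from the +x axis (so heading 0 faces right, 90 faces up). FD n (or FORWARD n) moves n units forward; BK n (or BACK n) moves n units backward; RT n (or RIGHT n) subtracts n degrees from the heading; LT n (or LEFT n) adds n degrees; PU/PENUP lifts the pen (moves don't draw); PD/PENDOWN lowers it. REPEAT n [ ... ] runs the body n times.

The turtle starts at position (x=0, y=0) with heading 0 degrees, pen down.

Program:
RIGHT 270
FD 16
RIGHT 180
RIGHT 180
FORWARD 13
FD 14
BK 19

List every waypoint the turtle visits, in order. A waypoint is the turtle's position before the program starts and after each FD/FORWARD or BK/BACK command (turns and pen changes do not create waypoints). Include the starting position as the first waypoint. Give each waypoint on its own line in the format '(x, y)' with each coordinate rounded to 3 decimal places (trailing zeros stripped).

Executing turtle program step by step:
Start: pos=(0,0), heading=0, pen down
RT 270: heading 0 -> 90
FD 16: (0,0) -> (0,16) [heading=90, draw]
RT 180: heading 90 -> 270
RT 180: heading 270 -> 90
FD 13: (0,16) -> (0,29) [heading=90, draw]
FD 14: (0,29) -> (0,43) [heading=90, draw]
BK 19: (0,43) -> (0,24) [heading=90, draw]
Final: pos=(0,24), heading=90, 4 segment(s) drawn
Waypoints (5 total):
(0, 0)
(0, 16)
(0, 29)
(0, 43)
(0, 24)

Answer: (0, 0)
(0, 16)
(0, 29)
(0, 43)
(0, 24)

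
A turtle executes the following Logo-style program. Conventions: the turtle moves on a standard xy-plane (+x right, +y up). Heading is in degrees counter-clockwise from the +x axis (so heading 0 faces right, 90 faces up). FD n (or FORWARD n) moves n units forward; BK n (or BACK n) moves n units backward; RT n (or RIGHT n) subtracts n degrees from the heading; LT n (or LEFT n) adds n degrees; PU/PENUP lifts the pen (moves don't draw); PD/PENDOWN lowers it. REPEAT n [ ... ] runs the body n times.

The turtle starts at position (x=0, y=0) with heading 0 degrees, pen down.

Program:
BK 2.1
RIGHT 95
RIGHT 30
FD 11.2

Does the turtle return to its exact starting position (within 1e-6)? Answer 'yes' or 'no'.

Executing turtle program step by step:
Start: pos=(0,0), heading=0, pen down
BK 2.1: (0,0) -> (-2.1,0) [heading=0, draw]
RT 95: heading 0 -> 265
RT 30: heading 265 -> 235
FD 11.2: (-2.1,0) -> (-8.524,-9.175) [heading=235, draw]
Final: pos=(-8.524,-9.175), heading=235, 2 segment(s) drawn

Start position: (0, 0)
Final position: (-8.524, -9.175)
Distance = 12.523; >= 1e-6 -> NOT closed

Answer: no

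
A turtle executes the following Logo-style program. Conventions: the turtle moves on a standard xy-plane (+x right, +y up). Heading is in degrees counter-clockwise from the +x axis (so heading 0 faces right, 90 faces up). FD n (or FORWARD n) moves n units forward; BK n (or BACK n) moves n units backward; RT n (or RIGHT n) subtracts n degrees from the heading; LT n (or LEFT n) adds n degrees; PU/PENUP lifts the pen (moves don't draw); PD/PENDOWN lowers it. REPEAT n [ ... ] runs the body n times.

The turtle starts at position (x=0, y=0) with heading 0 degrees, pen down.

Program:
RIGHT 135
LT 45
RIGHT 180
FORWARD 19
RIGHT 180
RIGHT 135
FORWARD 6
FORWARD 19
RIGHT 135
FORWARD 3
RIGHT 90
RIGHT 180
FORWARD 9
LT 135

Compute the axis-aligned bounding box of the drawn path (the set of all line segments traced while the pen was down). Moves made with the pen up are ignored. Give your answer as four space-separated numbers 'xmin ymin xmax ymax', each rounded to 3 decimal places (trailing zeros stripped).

Answer: -17.678 0 0 45.678

Derivation:
Executing turtle program step by step:
Start: pos=(0,0), heading=0, pen down
RT 135: heading 0 -> 225
LT 45: heading 225 -> 270
RT 180: heading 270 -> 90
FD 19: (0,0) -> (0,19) [heading=90, draw]
RT 180: heading 90 -> 270
RT 135: heading 270 -> 135
FD 6: (0,19) -> (-4.243,23.243) [heading=135, draw]
FD 19: (-4.243,23.243) -> (-17.678,36.678) [heading=135, draw]
RT 135: heading 135 -> 0
FD 3: (-17.678,36.678) -> (-14.678,36.678) [heading=0, draw]
RT 90: heading 0 -> 270
RT 180: heading 270 -> 90
FD 9: (-14.678,36.678) -> (-14.678,45.678) [heading=90, draw]
LT 135: heading 90 -> 225
Final: pos=(-14.678,45.678), heading=225, 5 segment(s) drawn

Segment endpoints: x in {-17.678, -14.678, -14.678, -4.243, 0, 0}, y in {0, 19, 23.243, 36.678, 45.678}
xmin=-17.678, ymin=0, xmax=0, ymax=45.678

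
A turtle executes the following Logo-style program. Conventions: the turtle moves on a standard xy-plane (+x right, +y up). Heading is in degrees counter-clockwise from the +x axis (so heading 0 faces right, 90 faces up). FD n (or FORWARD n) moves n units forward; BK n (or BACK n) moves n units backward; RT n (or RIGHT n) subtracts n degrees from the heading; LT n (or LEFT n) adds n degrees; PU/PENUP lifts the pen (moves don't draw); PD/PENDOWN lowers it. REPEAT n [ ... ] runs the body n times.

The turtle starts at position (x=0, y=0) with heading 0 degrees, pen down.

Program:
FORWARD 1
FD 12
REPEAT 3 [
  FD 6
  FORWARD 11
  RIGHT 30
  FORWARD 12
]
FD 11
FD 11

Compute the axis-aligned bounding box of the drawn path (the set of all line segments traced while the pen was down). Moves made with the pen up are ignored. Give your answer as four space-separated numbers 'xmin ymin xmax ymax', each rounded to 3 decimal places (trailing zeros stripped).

Answer: 0 -73.615 69.615 0

Derivation:
Executing turtle program step by step:
Start: pos=(0,0), heading=0, pen down
FD 1: (0,0) -> (1,0) [heading=0, draw]
FD 12: (1,0) -> (13,0) [heading=0, draw]
REPEAT 3 [
  -- iteration 1/3 --
  FD 6: (13,0) -> (19,0) [heading=0, draw]
  FD 11: (19,0) -> (30,0) [heading=0, draw]
  RT 30: heading 0 -> 330
  FD 12: (30,0) -> (40.392,-6) [heading=330, draw]
  -- iteration 2/3 --
  FD 6: (40.392,-6) -> (45.588,-9) [heading=330, draw]
  FD 11: (45.588,-9) -> (55.115,-14.5) [heading=330, draw]
  RT 30: heading 330 -> 300
  FD 12: (55.115,-14.5) -> (61.115,-24.892) [heading=300, draw]
  -- iteration 3/3 --
  FD 6: (61.115,-24.892) -> (64.115,-30.088) [heading=300, draw]
  FD 11: (64.115,-30.088) -> (69.615,-39.615) [heading=300, draw]
  RT 30: heading 300 -> 270
  FD 12: (69.615,-39.615) -> (69.615,-51.615) [heading=270, draw]
]
FD 11: (69.615,-51.615) -> (69.615,-62.615) [heading=270, draw]
FD 11: (69.615,-62.615) -> (69.615,-73.615) [heading=270, draw]
Final: pos=(69.615,-73.615), heading=270, 13 segment(s) drawn

Segment endpoints: x in {0, 1, 13, 19, 30, 40.392, 45.588, 55.115, 61.115, 64.115, 69.615}, y in {-73.615, -62.615, -51.615, -39.615, -30.088, -24.892, -14.5, -9, -6, 0}
xmin=0, ymin=-73.615, xmax=69.615, ymax=0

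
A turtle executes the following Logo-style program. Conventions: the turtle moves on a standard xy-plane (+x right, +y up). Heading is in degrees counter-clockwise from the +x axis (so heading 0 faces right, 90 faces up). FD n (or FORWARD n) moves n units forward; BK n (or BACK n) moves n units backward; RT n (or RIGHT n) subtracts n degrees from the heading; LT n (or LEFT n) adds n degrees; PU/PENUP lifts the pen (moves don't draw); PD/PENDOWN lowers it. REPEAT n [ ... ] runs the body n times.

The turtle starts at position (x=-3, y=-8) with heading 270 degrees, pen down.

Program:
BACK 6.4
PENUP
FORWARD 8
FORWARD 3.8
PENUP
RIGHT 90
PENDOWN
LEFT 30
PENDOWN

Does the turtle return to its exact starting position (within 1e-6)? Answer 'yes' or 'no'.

Executing turtle program step by step:
Start: pos=(-3,-8), heading=270, pen down
BK 6.4: (-3,-8) -> (-3,-1.6) [heading=270, draw]
PU: pen up
FD 8: (-3,-1.6) -> (-3,-9.6) [heading=270, move]
FD 3.8: (-3,-9.6) -> (-3,-13.4) [heading=270, move]
PU: pen up
RT 90: heading 270 -> 180
PD: pen down
LT 30: heading 180 -> 210
PD: pen down
Final: pos=(-3,-13.4), heading=210, 1 segment(s) drawn

Start position: (-3, -8)
Final position: (-3, -13.4)
Distance = 5.4; >= 1e-6 -> NOT closed

Answer: no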